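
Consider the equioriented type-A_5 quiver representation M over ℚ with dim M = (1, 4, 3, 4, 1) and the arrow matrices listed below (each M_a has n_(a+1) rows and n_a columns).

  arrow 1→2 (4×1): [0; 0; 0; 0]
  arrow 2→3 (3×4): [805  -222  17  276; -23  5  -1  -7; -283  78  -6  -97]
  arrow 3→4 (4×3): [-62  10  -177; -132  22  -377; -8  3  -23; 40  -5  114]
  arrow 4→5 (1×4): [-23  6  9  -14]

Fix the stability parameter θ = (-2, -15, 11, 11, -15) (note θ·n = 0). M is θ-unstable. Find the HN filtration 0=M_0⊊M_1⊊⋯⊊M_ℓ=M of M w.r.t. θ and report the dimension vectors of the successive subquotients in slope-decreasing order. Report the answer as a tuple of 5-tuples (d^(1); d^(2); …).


Via rank(M_{q-1}∘⋯∘M_p): M ≅ I[1,1], I[2,2], I[2,4]^2, I[2,5], I[4,4].
μ_θ-semistable layers: μ^(1)=11; μ^(2)=7/3; μ^(3)=-2; μ^(4)=-15

((0, 0, 2, 3, 0); (0, 0, 1, 1, 1); (1, 0, 0, 0, 0); (0, 4, 0, 0, 0))


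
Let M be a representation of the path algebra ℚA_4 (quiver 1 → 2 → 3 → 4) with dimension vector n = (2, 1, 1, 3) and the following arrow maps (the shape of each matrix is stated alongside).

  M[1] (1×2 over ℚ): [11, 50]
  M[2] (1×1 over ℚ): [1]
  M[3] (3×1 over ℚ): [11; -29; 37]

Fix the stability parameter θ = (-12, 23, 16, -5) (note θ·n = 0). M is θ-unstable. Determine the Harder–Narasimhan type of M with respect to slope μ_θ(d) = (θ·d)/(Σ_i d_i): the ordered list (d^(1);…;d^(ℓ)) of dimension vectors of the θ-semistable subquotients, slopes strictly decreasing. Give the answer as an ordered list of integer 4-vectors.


Interval decomposition of M: I[1,1], I[1,4], I[4,4]^2.
HN type (ℓ=3): μ^(1)=34/3; μ^(2)=-5; μ^(3)=-12

((0, 1, 1, 1); (0, 0, 0, 2); (2, 0, 0, 0))


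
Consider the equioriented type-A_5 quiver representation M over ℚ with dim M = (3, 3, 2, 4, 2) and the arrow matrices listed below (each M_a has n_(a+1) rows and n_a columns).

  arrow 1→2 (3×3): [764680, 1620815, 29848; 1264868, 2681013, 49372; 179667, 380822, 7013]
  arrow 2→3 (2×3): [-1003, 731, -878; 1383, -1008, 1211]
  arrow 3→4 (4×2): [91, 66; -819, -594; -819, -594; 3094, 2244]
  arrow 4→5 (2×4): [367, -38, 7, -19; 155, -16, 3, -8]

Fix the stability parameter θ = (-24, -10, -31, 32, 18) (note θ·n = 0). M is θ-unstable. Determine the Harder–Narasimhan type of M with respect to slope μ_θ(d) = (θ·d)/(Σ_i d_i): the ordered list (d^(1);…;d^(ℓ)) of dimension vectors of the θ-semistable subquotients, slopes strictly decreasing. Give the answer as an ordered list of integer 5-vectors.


Via rank(M_{q-1}∘⋯∘M_p): M ≅ I[1,1], I[1,2], I[1,3], I[2,4], I[4,4], I[4,5]^2.
μ_θ-semistable layers: μ^(1)=32; μ^(2)=25; μ^(3)=-10; μ^(4)=-41/2; μ^(5)=-24

((0, 0, 0, 2, 0); (0, 0, 0, 2, 2); (0, 1, 0, 0, 0); (0, 2, 2, 0, 0); (3, 0, 0, 0, 0))


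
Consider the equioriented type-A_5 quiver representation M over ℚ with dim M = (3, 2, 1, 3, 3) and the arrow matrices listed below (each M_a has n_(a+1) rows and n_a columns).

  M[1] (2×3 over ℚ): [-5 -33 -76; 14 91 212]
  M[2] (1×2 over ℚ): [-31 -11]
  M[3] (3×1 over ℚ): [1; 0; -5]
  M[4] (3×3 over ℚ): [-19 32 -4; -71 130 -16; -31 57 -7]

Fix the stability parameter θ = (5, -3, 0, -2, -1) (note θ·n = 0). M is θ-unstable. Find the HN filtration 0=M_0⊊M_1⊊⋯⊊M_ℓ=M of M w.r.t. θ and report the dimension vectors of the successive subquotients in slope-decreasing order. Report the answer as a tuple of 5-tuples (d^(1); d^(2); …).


Interval decomposition of M: I[1,1], I[1,2], I[1,5], I[4,5]^2.
HN type (ℓ=5): μ^(1)=5; μ^(2)=1; μ^(3)=-1/5; μ^(4)=-1; μ^(5)=-2

((1, 0, 0, 0, 0); (1, 1, 0, 0, 0); (1, 1, 1, 1, 1); (0, 0, 0, 0, 2); (0, 0, 0, 2, 0))


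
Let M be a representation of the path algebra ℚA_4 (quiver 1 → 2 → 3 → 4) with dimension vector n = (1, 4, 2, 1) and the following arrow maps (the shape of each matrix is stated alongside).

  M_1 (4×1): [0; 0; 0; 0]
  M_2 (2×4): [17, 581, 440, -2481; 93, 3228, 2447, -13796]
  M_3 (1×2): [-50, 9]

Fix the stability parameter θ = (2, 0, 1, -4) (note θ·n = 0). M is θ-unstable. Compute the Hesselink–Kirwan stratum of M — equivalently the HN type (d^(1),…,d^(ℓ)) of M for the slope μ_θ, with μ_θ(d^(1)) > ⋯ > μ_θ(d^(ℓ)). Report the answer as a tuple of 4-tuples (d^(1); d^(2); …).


Interval decomposition of M: I[1,1], I[2,2]^2, I[2,3], I[2,4].
HN type (ℓ=4): μ^(1)=2; μ^(2)=1; μ^(3)=0; μ^(4)=-1

((1, 0, 0, 0); (0, 0, 1, 0); (0, 3, 0, 0); (0, 1, 1, 1))


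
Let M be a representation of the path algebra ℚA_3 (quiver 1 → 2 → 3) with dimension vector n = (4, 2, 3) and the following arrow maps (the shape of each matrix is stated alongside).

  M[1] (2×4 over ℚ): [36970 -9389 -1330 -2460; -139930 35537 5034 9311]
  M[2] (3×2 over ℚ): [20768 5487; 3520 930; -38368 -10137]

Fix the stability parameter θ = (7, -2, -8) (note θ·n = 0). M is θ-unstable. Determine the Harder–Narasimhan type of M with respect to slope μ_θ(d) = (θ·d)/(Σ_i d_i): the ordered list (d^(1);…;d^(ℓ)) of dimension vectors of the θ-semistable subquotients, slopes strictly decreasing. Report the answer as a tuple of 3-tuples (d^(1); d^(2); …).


Interval decomposition of M: I[1,1]^2, I[1,2], I[1,3], I[3,3]^2.
HN type (ℓ=4): μ^(1)=7; μ^(2)=5/2; μ^(3)=-1; μ^(4)=-8

((2, 0, 0); (1, 1, 0); (1, 1, 1); (0, 0, 2))


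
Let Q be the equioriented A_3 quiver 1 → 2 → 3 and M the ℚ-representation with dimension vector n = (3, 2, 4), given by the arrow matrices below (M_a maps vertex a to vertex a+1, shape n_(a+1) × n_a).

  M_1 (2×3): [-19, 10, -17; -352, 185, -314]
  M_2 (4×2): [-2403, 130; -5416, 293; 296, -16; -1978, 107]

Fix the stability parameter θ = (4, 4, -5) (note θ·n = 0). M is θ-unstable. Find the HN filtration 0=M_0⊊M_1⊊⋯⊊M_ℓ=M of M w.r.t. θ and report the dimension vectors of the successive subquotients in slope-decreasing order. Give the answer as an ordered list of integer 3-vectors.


Barcode: M ≅ I[1,1], I[1,3]^2, I[3,3]^2. HN layers by μ_θ (3 steps, strictly decreasing):
  μ^(1)=4; μ^(2)=1; μ^(3)=-5

((1, 0, 0); (2, 2, 2); (0, 0, 2))


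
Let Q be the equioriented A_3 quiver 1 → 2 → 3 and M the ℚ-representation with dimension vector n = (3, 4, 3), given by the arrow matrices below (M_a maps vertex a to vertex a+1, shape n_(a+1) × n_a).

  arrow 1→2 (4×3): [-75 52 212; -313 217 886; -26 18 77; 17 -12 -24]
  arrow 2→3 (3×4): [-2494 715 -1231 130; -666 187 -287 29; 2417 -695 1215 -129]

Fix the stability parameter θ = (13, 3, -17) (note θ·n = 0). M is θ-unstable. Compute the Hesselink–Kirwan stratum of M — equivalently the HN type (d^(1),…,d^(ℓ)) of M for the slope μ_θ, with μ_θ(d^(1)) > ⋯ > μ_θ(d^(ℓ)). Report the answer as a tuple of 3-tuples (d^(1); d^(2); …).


Interval decomposition of M: I[1,2], I[1,3]^2, I[2,3].
HN type (ℓ=3): μ^(1)=8; μ^(2)=-1/3; μ^(3)=-7

((1, 1, 0); (2, 2, 2); (0, 1, 1))


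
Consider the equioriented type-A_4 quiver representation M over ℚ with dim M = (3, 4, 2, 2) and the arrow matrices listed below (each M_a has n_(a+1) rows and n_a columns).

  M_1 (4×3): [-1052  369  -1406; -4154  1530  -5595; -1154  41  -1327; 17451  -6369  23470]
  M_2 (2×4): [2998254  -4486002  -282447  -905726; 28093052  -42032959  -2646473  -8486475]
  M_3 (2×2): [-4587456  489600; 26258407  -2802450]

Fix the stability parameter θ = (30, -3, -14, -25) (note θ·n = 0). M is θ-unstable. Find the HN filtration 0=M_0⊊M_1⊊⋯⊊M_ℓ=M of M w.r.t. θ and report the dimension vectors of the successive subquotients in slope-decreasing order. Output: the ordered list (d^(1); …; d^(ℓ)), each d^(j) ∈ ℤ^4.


Interval decomposition of M: I[1,2], I[1,3], I[1,4], I[2,2], I[4,4].
HN type (ℓ=4): μ^(1)=27/2; μ^(2)=13/3; μ^(3)=-3; μ^(4)=-25

((1, 1, 0, 0); (1, 1, 1, 0); (1, 2, 1, 1); (0, 0, 0, 1))


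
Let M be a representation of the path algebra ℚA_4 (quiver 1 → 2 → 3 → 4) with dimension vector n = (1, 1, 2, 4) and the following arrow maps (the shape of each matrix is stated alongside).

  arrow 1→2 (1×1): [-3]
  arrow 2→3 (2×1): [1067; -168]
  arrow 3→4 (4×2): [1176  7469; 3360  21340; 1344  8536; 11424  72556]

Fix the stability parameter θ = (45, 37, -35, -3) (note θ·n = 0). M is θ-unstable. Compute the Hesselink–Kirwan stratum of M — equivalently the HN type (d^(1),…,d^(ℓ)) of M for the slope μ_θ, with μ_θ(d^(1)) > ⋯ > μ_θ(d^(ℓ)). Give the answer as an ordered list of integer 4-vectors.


Barcode: M ≅ I[1,3], I[3,4], I[4,4]^3. HN layers by μ_θ (3 steps, strictly decreasing):
  μ^(1)=47/3; μ^(2)=-3; μ^(3)=-35

((1, 1, 1, 0); (0, 0, 0, 4); (0, 0, 1, 0))


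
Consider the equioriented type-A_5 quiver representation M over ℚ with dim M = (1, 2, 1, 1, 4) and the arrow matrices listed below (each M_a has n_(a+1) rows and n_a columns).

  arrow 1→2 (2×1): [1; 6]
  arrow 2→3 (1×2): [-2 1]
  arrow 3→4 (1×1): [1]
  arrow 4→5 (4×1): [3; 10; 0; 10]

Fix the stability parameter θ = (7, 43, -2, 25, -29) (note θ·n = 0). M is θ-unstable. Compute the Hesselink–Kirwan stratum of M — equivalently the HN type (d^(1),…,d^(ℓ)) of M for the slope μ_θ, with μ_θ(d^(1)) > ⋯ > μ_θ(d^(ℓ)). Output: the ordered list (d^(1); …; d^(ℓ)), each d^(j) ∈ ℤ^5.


Interval decomposition of M: I[1,5], I[2,2], I[5,5]^3.
HN type (ℓ=4): μ^(1)=43; μ^(2)=37/4; μ^(3)=7; μ^(4)=-29

((0, 1, 0, 0, 0); (0, 1, 1, 1, 1); (1, 0, 0, 0, 0); (0, 0, 0, 0, 3))


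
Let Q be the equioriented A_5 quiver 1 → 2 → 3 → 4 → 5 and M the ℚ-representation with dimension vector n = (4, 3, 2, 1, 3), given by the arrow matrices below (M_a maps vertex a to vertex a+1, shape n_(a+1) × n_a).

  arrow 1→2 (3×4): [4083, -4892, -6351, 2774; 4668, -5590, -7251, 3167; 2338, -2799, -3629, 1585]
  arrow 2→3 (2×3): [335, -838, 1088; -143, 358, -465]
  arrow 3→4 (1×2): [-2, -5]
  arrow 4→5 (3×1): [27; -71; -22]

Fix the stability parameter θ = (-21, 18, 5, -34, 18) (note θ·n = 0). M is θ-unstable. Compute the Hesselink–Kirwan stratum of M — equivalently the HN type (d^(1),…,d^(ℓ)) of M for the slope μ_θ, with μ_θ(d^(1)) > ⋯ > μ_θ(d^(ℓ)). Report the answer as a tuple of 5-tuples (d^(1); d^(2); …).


Barcode: M ≅ I[1,1], I[1,2], I[1,3], I[1,5], I[5,5]^2. HN layers by μ_θ (4 steps, strictly decreasing):
  μ^(1)=18; μ^(2)=23/2; μ^(3)=-11/3; μ^(4)=-21

((0, 1, 0, 0, 3); (0, 1, 1, 0, 0); (0, 1, 1, 1, 0); (4, 0, 0, 0, 0))


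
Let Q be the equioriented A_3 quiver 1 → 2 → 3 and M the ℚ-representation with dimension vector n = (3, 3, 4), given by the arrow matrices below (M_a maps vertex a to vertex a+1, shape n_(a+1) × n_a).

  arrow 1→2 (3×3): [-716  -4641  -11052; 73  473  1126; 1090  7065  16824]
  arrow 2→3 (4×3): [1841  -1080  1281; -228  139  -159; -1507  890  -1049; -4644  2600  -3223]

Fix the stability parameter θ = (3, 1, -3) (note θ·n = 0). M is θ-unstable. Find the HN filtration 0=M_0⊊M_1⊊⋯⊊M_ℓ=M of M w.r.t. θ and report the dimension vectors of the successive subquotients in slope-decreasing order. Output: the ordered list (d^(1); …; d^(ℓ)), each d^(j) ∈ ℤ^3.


Barcode: M ≅ I[1,1], I[1,3]^2, I[2,3], I[3,3]. HN layers by μ_θ (4 steps, strictly decreasing):
  μ^(1)=3; μ^(2)=1/3; μ^(3)=-1; μ^(4)=-3

((1, 0, 0); (2, 2, 2); (0, 1, 1); (0, 0, 1))


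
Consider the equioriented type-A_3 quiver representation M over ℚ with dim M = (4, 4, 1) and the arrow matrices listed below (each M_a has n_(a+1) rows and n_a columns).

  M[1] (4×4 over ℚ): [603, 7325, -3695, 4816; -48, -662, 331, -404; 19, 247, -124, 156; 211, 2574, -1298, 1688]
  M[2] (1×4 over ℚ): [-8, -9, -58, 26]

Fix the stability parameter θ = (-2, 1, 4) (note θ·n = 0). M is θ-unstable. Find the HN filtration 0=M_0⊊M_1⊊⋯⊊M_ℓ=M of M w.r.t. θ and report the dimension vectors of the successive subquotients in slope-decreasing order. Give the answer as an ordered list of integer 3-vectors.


Interval decomposition of M: I[1,1], I[1,2]^2, I[1,3], I[2,2].
HN type (ℓ=3): μ^(1)=4; μ^(2)=1; μ^(3)=-2

((0, 0, 1); (0, 4, 0); (4, 0, 0))


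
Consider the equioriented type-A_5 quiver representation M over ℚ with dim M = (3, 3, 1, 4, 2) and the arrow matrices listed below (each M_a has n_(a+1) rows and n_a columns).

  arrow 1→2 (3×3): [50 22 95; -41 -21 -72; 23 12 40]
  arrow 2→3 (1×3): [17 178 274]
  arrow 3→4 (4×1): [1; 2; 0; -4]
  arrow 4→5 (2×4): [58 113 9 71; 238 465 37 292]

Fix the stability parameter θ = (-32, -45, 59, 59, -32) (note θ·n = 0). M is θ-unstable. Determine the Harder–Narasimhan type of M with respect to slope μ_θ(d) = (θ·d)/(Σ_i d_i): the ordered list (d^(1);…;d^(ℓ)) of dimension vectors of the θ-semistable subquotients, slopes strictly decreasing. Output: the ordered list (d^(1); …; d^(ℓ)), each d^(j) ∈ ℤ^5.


Interval decomposition of M: I[1,2]^2, I[1,4], I[4,4], I[4,5]^2.
HN type (ℓ=3): μ^(1)=59; μ^(2)=27/2; μ^(3)=-77/2

((0, 0, 1, 2, 0); (0, 0, 0, 2, 2); (3, 3, 0, 0, 0))


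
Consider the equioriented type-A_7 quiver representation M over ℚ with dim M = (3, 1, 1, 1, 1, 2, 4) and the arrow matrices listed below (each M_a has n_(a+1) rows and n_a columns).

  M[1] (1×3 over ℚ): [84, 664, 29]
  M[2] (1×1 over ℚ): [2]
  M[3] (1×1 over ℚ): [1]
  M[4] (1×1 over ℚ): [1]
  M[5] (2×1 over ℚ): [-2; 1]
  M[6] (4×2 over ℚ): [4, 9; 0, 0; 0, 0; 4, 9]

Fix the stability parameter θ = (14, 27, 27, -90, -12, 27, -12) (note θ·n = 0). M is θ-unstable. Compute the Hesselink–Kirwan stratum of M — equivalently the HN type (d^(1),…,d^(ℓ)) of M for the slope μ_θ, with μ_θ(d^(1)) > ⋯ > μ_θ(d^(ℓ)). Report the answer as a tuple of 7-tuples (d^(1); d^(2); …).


Barcode: M ≅ I[1,1]^2, I[1,7], I[6,6], I[7,7]^3. HN layers by μ_θ (5 steps, strictly decreasing):
  μ^(1)=27; μ^(2)=14; μ^(3)=15/2; μ^(4)=-34/5; μ^(5)=-12

((0, 0, 0, 0, 0, 1, 0); (2, 0, 0, 0, 0, 0, 0); (0, 0, 0, 0, 0, 1, 1); (1, 1, 1, 1, 1, 0, 0); (0, 0, 0, 0, 0, 0, 3))


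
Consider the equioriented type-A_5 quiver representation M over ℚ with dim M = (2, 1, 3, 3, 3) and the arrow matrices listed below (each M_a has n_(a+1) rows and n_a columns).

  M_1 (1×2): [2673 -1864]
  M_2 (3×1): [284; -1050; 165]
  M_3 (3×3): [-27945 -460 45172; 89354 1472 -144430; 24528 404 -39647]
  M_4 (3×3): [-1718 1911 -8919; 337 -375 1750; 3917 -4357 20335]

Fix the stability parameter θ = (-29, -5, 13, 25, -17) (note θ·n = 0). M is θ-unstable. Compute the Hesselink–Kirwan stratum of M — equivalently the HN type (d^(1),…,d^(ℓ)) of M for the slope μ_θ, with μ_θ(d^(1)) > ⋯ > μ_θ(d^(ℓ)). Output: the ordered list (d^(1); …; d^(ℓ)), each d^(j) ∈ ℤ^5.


Via rank(M_{q-1}∘⋯∘M_p): M ≅ I[1,1], I[1,5], I[3,3], I[3,5], I[4,5].
μ_θ-semistable layers: μ^(1)=13; μ^(2)=7; μ^(3)=4; μ^(4)=-5; μ^(5)=-29

((0, 0, 1, 0, 0); (0, 0, 2, 2, 2); (0, 0, 0, 1, 1); (0, 1, 0, 0, 0); (2, 0, 0, 0, 0))


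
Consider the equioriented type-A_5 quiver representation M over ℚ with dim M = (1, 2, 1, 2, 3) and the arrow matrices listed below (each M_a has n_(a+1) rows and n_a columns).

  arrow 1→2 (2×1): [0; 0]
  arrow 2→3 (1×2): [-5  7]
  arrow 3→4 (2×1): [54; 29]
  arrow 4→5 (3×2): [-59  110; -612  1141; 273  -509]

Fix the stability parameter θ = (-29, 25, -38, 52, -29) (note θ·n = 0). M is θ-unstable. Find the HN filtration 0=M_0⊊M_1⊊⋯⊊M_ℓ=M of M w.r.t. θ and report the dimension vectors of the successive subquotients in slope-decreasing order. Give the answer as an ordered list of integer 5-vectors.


Barcode: M ≅ I[1,1], I[2,2], I[2,5], I[4,5], I[5,5]. HN layers by μ_θ (4 steps, strictly decreasing):
  μ^(1)=25; μ^(2)=23/2; μ^(3)=-13/2; μ^(4)=-29

((0, 1, 0, 0, 0); (0, 0, 0, 2, 2); (0, 1, 1, 0, 0); (1, 0, 0, 0, 1))


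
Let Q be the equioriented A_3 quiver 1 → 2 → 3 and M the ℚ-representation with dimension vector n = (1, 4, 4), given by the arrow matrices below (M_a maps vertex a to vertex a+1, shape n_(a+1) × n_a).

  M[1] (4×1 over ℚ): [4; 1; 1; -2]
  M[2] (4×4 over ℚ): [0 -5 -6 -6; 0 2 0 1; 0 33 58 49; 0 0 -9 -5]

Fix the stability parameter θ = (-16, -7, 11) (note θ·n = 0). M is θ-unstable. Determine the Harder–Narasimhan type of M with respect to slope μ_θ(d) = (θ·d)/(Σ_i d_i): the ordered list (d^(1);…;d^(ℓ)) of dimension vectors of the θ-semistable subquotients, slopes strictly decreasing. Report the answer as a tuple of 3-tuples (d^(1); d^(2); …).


Interval decomposition of M: I[1,3], I[2,2], I[2,3]^2, I[3,3].
HN type (ℓ=3): μ^(1)=11; μ^(2)=-7; μ^(3)=-16

((0, 0, 4); (0, 4, 0); (1, 0, 0))


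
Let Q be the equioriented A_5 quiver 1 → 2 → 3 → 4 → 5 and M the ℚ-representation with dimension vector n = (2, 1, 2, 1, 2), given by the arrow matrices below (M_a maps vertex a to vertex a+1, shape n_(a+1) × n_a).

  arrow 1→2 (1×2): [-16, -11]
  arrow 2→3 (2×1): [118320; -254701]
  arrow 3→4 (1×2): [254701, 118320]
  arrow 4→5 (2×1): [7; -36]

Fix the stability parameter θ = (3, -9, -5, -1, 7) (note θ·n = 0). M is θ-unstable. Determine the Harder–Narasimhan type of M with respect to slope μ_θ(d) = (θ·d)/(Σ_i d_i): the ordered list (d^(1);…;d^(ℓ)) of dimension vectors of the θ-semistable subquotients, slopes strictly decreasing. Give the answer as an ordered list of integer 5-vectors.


Interval decomposition of M: I[1,1], I[1,3], I[3,5], I[5,5].
HN type (ℓ=5): μ^(1)=7; μ^(2)=3; μ^(3)=-1; μ^(4)=-11/3; μ^(5)=-5

((0, 0, 0, 0, 2); (1, 0, 0, 0, 0); (0, 0, 0, 1, 0); (1, 1, 1, 0, 0); (0, 0, 1, 0, 0))


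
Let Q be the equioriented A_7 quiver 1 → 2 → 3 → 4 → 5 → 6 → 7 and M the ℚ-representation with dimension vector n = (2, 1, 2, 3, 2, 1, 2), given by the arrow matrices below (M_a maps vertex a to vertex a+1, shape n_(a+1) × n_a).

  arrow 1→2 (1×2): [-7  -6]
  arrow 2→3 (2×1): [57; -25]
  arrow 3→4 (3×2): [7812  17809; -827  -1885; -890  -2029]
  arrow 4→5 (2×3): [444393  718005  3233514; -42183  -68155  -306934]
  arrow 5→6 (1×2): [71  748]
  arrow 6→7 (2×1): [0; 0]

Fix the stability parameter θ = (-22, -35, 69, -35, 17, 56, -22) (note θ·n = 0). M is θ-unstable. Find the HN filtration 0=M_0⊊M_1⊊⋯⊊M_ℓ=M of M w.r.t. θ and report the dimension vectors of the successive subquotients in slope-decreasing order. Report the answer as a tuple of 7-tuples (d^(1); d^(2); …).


Via rank(M_{q-1}∘⋯∘M_p): M ≅ I[1,1], I[1,6], I[3,4], I[4,4], I[5,5], I[7,7]^2.
μ_θ-semistable layers: μ^(1)=56; μ^(2)=17; μ^(3)=-22; μ^(4)=-57/2; μ^(5)=-35

((0, 0, 0, 0, 0, 1, 0); (0, 0, 2, 2, 2, 0, 0); (1, 0, 0, 0, 0, 0, 2); (1, 1, 0, 0, 0, 0, 0); (0, 0, 0, 1, 0, 0, 0))


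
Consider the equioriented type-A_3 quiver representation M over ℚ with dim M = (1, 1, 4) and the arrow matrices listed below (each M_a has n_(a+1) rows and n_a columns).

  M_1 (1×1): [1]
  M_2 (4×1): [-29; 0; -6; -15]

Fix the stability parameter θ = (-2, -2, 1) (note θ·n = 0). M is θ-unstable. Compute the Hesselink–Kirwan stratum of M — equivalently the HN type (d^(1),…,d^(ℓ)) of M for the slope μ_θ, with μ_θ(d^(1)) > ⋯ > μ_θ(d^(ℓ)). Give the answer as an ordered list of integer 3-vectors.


Interval decomposition of M: I[1,3], I[3,3]^3.
HN type (ℓ=2): μ^(1)=1; μ^(2)=-2

((0, 0, 4); (1, 1, 0))


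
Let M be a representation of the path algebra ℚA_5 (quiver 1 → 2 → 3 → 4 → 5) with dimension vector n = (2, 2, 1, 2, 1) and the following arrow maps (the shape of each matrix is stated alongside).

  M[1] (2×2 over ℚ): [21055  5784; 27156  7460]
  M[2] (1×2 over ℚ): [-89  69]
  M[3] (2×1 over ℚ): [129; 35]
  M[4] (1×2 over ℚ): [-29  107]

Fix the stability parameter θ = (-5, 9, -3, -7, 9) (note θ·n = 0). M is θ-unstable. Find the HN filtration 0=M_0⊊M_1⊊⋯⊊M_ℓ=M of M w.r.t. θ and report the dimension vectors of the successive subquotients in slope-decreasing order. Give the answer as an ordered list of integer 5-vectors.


Barcode: M ≅ I[1,2], I[1,5], I[4,4]. HN layers by μ_θ (4 steps, strictly decreasing):
  μ^(1)=9; μ^(2)=-1/3; μ^(3)=-5; μ^(4)=-7

((0, 1, 0, 0, 1); (0, 1, 1, 1, 0); (2, 0, 0, 0, 0); (0, 0, 0, 1, 0))


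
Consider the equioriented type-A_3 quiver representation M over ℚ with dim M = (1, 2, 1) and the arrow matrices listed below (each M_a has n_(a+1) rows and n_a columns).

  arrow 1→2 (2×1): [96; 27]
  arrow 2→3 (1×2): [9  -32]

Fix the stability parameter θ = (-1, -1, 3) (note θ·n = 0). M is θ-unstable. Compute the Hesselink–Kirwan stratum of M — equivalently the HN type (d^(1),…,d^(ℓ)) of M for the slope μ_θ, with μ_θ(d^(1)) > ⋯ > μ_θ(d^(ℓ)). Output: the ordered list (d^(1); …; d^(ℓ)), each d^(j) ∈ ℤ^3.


Barcode: M ≅ I[1,2], I[2,3]. HN layers by μ_θ (2 steps, strictly decreasing):
  μ^(1)=3; μ^(2)=-1

((0, 0, 1); (1, 2, 0))


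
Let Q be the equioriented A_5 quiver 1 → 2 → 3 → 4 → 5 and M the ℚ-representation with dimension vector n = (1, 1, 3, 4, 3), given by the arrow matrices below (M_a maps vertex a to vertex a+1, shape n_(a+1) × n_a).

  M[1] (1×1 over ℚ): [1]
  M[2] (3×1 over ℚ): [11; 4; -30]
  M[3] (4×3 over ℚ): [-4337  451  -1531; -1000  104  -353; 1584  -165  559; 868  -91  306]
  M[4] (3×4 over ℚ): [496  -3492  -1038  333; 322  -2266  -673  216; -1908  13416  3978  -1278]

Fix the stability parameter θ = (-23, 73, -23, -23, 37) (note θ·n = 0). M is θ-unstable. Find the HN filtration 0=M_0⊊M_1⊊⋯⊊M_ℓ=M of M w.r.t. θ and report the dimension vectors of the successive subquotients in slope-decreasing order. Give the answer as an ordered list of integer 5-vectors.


Barcode: M ≅ I[1,4], I[3,5]^2, I[4,5]. HN layers by μ_θ (3 steps, strictly decreasing):
  μ^(1)=37; μ^(2)=9; μ^(3)=-23

((0, 0, 0, 0, 3); (0, 1, 1, 1, 0); (1, 0, 2, 3, 0))


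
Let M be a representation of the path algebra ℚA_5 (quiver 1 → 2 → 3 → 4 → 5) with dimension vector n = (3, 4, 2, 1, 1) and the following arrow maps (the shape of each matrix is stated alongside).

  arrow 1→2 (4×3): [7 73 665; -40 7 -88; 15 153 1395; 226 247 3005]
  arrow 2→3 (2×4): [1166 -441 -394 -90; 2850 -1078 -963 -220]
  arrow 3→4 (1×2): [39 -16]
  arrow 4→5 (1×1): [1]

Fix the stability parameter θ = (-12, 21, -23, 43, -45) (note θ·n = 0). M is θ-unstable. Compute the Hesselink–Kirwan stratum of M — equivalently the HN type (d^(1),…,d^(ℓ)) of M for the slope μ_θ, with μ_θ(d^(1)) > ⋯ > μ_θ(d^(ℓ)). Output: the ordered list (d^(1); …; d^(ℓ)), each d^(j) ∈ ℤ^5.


Barcode: M ≅ I[1,2], I[1,3], I[1,5], I[2,2]. HN layers by μ_θ (3 steps, strictly decreasing):
  μ^(1)=21; μ^(2)=-1; μ^(3)=-12

((0, 2, 0, 0, 0); (0, 2, 2, 1, 1); (3, 0, 0, 0, 0))


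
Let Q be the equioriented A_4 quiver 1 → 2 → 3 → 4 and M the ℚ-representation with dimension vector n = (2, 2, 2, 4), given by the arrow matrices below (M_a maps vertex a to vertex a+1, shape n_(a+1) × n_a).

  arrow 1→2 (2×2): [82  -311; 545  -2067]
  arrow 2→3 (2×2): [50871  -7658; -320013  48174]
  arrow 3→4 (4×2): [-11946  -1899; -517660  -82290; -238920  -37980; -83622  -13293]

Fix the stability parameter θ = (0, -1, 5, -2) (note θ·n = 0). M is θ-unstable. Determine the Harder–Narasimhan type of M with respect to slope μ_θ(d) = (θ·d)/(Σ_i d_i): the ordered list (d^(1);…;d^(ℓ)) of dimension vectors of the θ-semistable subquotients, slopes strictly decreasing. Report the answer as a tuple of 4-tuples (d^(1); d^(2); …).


Barcode: M ≅ I[1,2], I[1,4], I[3,3], I[4,4]^3. HN layers by μ_θ (4 steps, strictly decreasing):
  μ^(1)=5; μ^(2)=3/2; μ^(3)=-1/2; μ^(4)=-2

((0, 0, 1, 0); (0, 0, 1, 1); (2, 2, 0, 0); (0, 0, 0, 3))


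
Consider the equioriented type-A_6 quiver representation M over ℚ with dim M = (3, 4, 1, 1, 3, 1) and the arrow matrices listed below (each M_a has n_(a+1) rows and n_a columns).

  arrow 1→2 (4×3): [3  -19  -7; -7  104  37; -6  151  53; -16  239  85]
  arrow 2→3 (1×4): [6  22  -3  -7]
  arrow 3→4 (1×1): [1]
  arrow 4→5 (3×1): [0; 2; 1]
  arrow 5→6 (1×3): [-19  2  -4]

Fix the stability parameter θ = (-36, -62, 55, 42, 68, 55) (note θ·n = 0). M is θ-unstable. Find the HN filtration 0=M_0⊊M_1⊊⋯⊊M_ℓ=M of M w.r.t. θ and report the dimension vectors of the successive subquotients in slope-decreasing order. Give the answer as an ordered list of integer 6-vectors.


Via rank(M_{q-1}∘⋯∘M_p): M ≅ I[1,2]^2, I[1,5], I[2,2], I[5,5], I[5,6].
μ_θ-semistable layers: μ^(1)=68; μ^(2)=123/2; μ^(3)=97/2; μ^(4)=-49; μ^(5)=-62

((0, 0, 0, 0, 2, 0); (0, 0, 0, 0, 1, 1); (0, 0, 1, 1, 0, 0); (3, 3, 0, 0, 0, 0); (0, 1, 0, 0, 0, 0))


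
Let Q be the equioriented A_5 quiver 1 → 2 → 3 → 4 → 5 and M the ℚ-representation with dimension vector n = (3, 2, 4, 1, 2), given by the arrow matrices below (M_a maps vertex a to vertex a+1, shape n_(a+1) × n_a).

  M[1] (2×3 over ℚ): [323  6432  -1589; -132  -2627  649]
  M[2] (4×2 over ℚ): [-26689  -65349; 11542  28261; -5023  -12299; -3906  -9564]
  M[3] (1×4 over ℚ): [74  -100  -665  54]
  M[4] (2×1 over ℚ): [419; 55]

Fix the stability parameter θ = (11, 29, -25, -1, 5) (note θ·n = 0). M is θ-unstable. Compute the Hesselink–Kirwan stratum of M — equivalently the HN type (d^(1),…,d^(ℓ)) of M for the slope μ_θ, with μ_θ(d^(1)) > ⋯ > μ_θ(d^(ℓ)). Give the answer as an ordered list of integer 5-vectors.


Via rank(M_{q-1}∘⋯∘M_p): M ≅ I[1,1], I[1,3], I[1,5], I[3,3]^2, I[5,5].
μ_θ-semistable layers: μ^(1)=11; μ^(2)=5; μ^(3)=7/2; μ^(4)=-25

((1, 0, 0, 0, 0); (1, 1, 1, 0, 2); (1, 1, 1, 1, 0); (0, 0, 2, 0, 0))


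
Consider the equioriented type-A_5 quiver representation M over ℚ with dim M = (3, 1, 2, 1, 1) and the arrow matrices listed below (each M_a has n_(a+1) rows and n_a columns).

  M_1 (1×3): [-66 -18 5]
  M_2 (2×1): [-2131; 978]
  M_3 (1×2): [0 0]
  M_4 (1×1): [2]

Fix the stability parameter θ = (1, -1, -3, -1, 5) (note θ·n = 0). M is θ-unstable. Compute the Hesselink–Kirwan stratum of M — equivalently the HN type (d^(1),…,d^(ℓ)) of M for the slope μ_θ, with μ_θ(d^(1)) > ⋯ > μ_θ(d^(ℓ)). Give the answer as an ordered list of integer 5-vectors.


Via rank(M_{q-1}∘⋯∘M_p): M ≅ I[1,1]^2, I[1,3], I[3,3], I[4,5].
μ_θ-semistable layers: μ^(1)=5; μ^(2)=1; μ^(3)=-1; μ^(4)=-3

((0, 0, 0, 0, 1); (2, 0, 0, 0, 0); (1, 1, 1, 1, 0); (0, 0, 1, 0, 0))


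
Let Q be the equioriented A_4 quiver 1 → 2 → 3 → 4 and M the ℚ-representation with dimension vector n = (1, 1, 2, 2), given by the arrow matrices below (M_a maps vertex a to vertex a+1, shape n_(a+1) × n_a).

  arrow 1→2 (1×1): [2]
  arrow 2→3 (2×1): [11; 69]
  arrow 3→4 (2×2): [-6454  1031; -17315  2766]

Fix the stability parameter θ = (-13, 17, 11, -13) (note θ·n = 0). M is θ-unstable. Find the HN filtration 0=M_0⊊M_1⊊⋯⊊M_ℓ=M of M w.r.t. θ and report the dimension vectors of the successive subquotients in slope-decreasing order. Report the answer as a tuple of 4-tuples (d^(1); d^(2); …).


Barcode: M ≅ I[1,4], I[3,4]. HN layers by μ_θ (3 steps, strictly decreasing):
  μ^(1)=5; μ^(2)=-1; μ^(3)=-13

((0, 1, 1, 1); (0, 0, 1, 1); (1, 0, 0, 0))


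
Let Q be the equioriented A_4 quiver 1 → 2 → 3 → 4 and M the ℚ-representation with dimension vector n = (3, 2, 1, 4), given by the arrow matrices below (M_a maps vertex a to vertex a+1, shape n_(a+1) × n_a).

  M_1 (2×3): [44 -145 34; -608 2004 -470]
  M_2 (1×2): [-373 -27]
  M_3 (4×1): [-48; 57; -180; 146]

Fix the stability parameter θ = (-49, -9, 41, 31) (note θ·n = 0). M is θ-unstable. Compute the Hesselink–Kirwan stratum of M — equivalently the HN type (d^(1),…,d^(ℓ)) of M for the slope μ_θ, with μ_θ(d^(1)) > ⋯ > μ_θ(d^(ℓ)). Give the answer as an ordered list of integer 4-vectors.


Interval decomposition of M: I[1,1], I[1,2], I[1,4], I[4,4]^3.
HN type (ℓ=4): μ^(1)=36; μ^(2)=31; μ^(3)=-9; μ^(4)=-49

((0, 0, 1, 1); (0, 0, 0, 3); (0, 2, 0, 0); (3, 0, 0, 0))


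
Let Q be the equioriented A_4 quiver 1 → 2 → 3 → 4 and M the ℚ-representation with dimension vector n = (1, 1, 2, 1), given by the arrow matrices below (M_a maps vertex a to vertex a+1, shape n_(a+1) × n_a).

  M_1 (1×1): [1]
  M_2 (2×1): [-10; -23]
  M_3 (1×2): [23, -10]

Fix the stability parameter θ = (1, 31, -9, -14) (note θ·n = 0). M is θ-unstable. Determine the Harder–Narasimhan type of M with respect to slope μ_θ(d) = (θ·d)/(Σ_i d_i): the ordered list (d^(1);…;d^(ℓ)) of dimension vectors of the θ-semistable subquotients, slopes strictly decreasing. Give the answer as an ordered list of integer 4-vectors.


Barcode: M ≅ I[1,3], I[3,4]. HN layers by μ_θ (3 steps, strictly decreasing):
  μ^(1)=11; μ^(2)=1; μ^(3)=-23/2

((0, 1, 1, 0); (1, 0, 0, 0); (0, 0, 1, 1))


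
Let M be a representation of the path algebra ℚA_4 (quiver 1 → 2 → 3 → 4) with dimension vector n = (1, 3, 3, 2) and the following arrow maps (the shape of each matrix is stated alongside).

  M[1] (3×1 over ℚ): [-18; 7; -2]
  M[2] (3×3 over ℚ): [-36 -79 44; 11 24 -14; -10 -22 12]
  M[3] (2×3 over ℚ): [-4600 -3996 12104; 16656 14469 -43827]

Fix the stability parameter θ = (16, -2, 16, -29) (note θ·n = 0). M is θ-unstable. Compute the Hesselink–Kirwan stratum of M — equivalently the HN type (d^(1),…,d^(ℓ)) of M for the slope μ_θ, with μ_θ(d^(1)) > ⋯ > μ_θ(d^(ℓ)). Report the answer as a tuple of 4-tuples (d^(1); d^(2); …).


Barcode: M ≅ I[1,3], I[2,2], I[2,4], I[3,4]. HN layers by μ_θ (5 steps, strictly decreasing):
  μ^(1)=16; μ^(2)=7; μ^(3)=-2; μ^(4)=-5; μ^(5)=-13/2

((0, 0, 1, 0); (1, 1, 0, 0); (0, 1, 0, 0); (0, 1, 1, 1); (0, 0, 1, 1))


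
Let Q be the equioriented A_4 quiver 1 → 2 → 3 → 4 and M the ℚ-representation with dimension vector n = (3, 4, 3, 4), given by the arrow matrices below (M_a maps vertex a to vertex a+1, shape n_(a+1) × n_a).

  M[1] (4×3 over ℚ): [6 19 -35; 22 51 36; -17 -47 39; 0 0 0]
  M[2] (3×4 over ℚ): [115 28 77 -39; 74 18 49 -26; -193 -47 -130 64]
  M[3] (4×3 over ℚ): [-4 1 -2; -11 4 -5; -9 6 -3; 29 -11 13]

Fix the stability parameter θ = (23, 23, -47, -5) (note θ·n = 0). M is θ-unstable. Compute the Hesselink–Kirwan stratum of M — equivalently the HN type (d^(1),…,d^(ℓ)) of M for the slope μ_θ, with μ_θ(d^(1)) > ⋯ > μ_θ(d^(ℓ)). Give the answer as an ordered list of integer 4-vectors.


Interval decomposition of M: I[1,3], I[1,4]^2, I[2,2], I[4,4]^2.
HN type (ℓ=4): μ^(1)=23; μ^(2)=-1/3; μ^(3)=-3/2; μ^(4)=-5

((0, 1, 0, 0); (1, 1, 1, 0); (2, 2, 2, 2); (0, 0, 0, 2))


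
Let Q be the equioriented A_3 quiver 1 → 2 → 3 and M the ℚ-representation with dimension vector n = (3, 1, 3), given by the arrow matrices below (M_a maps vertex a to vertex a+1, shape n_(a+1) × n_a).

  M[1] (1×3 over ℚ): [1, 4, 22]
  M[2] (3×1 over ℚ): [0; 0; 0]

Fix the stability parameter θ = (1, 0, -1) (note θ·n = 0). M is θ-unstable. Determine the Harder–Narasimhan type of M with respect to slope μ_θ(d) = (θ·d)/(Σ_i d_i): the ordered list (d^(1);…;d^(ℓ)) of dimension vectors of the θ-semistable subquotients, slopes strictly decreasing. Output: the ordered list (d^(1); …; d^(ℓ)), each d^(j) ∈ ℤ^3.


Via rank(M_{q-1}∘⋯∘M_p): M ≅ I[1,1]^2, I[1,2], I[3,3]^3.
μ_θ-semistable layers: μ^(1)=1; μ^(2)=1/2; μ^(3)=-1

((2, 0, 0); (1, 1, 0); (0, 0, 3))


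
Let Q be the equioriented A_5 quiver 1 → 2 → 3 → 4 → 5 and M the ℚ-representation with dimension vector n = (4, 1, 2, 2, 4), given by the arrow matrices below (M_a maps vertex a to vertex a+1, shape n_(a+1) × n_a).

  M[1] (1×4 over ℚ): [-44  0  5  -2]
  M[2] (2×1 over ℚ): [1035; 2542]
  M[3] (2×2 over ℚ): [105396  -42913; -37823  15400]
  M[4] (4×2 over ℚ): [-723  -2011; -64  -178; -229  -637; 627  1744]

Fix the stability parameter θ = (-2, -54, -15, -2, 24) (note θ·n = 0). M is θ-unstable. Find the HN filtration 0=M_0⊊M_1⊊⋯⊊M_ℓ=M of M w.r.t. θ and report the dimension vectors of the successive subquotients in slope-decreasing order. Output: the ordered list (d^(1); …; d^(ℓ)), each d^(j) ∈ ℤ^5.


Interval decomposition of M: I[1,1]^3, I[1,5], I[3,5], I[5,5]^2.
HN type (ℓ=4): μ^(1)=24; μ^(2)=-2; μ^(3)=-15; μ^(4)=-28

((0, 0, 0, 0, 4); (3, 0, 0, 2, 0); (0, 0, 2, 0, 0); (1, 1, 0, 0, 0))


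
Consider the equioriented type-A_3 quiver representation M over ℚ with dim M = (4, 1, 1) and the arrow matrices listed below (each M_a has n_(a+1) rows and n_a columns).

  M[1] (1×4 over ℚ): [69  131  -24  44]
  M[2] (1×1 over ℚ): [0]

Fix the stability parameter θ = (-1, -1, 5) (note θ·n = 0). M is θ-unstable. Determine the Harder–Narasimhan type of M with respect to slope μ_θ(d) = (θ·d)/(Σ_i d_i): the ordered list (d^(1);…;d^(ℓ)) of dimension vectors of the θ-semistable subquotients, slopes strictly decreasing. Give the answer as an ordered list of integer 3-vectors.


Barcode: M ≅ I[1,1]^3, I[1,2], I[3,3]. HN layers by μ_θ (2 steps, strictly decreasing):
  μ^(1)=5; μ^(2)=-1

((0, 0, 1); (4, 1, 0))


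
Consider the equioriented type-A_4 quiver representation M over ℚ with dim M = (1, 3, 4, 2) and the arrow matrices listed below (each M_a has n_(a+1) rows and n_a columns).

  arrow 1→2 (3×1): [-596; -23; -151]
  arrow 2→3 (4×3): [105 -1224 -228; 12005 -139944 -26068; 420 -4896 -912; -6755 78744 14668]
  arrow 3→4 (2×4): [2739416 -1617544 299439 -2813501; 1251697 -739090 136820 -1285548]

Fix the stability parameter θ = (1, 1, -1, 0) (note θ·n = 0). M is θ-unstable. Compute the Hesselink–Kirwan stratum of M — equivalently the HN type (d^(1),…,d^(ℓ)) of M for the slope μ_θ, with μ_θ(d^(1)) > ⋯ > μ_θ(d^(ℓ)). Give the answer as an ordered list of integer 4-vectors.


Barcode: M ≅ I[1,2], I[2,2], I[2,4], I[3,3]^2, I[3,4]. HN layers by μ_θ (3 steps, strictly decreasing):
  μ^(1)=1; μ^(2)=0; μ^(3)=-1

((1, 2, 0, 0); (0, 1, 1, 2); (0, 0, 3, 0))


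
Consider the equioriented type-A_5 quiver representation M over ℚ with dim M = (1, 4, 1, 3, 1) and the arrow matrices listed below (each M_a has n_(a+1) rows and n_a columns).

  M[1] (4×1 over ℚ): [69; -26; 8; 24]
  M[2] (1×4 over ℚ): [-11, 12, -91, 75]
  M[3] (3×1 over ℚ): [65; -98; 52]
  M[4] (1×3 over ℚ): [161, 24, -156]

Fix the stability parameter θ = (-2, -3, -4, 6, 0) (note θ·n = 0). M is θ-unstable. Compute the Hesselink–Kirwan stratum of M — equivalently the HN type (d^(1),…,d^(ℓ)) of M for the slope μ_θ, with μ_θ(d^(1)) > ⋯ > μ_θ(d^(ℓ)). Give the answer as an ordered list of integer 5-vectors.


Via rank(M_{q-1}∘⋯∘M_p): M ≅ I[1,5], I[2,2]^3, I[4,4]^2.
μ_θ-semistable layers: μ^(1)=6; μ^(2)=3; μ^(3)=-3

((0, 0, 0, 2, 0); (0, 0, 0, 1, 1); (1, 4, 1, 0, 0))


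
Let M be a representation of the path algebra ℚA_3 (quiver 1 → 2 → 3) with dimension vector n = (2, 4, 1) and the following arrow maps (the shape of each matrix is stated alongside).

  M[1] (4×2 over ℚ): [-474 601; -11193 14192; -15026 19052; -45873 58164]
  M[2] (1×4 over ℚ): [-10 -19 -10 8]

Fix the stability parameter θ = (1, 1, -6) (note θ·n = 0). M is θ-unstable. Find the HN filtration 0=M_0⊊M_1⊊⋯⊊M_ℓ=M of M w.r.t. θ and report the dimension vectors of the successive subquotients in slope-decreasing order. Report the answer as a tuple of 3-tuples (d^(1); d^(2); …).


Barcode: M ≅ I[1,2], I[1,3], I[2,2]^2. HN layers by μ_θ (2 steps, strictly decreasing):
  μ^(1)=1; μ^(2)=-4/3

((1, 3, 0); (1, 1, 1))


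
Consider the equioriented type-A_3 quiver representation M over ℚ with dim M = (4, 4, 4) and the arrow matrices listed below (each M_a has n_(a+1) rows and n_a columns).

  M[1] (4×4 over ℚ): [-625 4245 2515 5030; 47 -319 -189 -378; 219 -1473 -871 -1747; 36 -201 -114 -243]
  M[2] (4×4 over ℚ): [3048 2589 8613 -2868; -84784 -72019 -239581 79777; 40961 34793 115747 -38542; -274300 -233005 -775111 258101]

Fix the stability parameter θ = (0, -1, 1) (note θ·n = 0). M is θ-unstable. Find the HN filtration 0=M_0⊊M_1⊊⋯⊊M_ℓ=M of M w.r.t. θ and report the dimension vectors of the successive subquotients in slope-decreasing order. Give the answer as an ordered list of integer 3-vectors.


Via rank(M_{q-1}∘⋯∘M_p): M ≅ I[1,1], I[1,3]^3, I[2,2], I[3,3].
μ_θ-semistable layers: μ^(1)=1; μ^(2)=0; μ^(3)=-1/2; μ^(4)=-1

((0, 0, 4); (1, 0, 0); (3, 3, 0); (0, 1, 0))


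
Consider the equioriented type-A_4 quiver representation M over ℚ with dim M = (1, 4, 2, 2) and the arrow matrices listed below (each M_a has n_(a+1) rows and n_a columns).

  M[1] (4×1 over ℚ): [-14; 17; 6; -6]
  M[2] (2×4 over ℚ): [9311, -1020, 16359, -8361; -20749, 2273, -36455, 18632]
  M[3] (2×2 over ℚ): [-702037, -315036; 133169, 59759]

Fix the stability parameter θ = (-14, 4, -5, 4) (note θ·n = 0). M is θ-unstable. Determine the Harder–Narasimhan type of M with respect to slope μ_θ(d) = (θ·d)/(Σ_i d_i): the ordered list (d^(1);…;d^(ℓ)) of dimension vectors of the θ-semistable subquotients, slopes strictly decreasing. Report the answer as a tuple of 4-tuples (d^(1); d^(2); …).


Interval decomposition of M: I[1,4], I[2,2]^2, I[2,4].
HN type (ℓ=3): μ^(1)=4; μ^(2)=-1/2; μ^(3)=-14

((0, 2, 0, 2); (0, 2, 2, 0); (1, 0, 0, 0))


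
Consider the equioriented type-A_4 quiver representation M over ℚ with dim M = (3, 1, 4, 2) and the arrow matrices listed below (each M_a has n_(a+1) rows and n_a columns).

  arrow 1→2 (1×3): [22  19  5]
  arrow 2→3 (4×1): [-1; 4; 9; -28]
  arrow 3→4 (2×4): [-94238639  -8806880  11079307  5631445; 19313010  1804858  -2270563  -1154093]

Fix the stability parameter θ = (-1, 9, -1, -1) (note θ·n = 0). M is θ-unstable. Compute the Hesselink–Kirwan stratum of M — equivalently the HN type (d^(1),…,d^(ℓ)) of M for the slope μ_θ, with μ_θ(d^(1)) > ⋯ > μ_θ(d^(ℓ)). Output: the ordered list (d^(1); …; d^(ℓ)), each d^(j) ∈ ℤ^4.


Barcode: M ≅ I[1,1]^2, I[1,4], I[3,3]^2, I[3,4]. HN layers by μ_θ (2 steps, strictly decreasing):
  μ^(1)=7/3; μ^(2)=-1

((0, 1, 1, 1); (3, 0, 3, 1))


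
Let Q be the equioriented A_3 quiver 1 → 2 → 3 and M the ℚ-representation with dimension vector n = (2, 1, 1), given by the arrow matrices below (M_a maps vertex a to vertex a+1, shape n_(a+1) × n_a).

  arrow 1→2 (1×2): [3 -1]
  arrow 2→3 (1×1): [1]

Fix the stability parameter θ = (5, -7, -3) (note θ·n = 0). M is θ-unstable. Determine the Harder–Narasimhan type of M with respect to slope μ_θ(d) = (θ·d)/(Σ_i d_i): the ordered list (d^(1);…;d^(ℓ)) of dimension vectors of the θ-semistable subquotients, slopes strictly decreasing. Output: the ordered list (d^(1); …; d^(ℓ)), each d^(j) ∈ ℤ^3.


Via rank(M_{q-1}∘⋯∘M_p): M ≅ I[1,1], I[1,3].
μ_θ-semistable layers: μ^(1)=5; μ^(2)=-5/3

((1, 0, 0); (1, 1, 1))


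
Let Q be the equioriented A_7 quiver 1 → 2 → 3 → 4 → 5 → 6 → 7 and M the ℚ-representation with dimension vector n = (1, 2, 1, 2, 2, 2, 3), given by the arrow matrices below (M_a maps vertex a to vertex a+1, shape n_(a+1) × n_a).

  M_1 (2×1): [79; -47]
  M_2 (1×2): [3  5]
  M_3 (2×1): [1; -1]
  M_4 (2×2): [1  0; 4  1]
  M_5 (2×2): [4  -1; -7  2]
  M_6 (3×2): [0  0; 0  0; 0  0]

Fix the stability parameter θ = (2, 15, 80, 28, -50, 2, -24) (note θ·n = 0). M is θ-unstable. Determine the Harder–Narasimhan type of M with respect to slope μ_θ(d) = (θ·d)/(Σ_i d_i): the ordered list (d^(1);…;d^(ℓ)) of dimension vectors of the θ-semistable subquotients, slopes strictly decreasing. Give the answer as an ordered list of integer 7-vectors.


Barcode: M ≅ I[1,6], I[2,2], I[4,6], I[7,7]^3. HN layers by μ_θ (4 steps, strictly decreasing):
  μ^(1)=15; μ^(2)=2; μ^(3)=-11; μ^(4)=-24

((0, 2, 1, 1, 1, 1, 0); (1, 0, 0, 0, 0, 1, 0); (0, 0, 0, 1, 1, 0, 0); (0, 0, 0, 0, 0, 0, 3))
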